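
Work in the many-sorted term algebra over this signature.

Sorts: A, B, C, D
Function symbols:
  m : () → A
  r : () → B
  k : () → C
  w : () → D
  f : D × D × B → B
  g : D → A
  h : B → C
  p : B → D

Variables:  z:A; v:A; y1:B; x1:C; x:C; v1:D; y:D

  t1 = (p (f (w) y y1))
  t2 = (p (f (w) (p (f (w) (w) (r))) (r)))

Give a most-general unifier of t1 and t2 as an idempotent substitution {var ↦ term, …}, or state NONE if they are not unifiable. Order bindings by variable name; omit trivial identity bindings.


{y ↦ (p (f (w) (w) (r))), y1 ↦ (r)}


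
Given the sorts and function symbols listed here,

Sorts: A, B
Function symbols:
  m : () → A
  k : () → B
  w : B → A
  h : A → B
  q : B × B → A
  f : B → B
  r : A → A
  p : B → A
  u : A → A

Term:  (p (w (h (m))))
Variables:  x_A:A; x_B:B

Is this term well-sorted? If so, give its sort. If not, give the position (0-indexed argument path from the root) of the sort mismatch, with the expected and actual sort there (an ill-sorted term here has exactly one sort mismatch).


      (m) : A
    (h (m)) : B
  (w (h (m))) : A
(p (w (h (m)))) : ✗ arg 0 at [0] has sort A, expected B

ill-sorted at position [0]: expected B, got A


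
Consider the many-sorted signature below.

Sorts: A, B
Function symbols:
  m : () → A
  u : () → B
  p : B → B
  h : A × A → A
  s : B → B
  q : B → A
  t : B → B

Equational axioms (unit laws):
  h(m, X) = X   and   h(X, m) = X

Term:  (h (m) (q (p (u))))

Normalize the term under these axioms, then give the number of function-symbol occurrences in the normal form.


1. (h (m) (q (p (u))))  →  (q (p (u)))
normal form: (q (p (u)))

size = 3


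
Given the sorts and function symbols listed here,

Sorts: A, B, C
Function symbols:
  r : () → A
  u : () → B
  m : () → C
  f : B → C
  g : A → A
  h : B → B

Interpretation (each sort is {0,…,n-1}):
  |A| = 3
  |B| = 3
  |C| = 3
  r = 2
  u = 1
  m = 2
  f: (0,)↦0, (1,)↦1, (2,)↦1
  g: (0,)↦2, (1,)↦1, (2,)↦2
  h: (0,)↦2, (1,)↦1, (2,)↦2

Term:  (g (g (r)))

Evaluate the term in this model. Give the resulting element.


value = 2

  r = 2
  (g (r)) = g(2,) = 2
  (g (g (r))) = g(2,) = 2


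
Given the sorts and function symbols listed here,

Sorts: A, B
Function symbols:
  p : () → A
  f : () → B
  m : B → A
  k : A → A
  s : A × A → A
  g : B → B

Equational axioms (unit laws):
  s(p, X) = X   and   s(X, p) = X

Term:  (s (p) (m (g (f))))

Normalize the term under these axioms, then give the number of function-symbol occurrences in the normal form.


size = 3

1. (s (p) (m (g (f))))  →  (m (g (f)))
normal form: (m (g (f)))


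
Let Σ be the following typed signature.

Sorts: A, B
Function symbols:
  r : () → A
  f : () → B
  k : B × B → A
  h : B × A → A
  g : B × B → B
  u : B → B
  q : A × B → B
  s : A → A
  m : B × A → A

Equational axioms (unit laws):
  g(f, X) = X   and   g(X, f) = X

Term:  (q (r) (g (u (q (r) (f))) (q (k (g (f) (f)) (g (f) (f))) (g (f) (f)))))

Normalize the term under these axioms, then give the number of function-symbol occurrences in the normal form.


size = 12

1. (q (r) (g (u (q (r) (f))) (q (k (g (f) (f)) (g (f) (f))) (g (f) (f)))))  →  (q (r) (g (u (q (r) (f))) (q (k (f) (g (f) (f))) (g (f) (f)))))
2. (q (r) (g (u (q (r) (f))) (q (k (f) (g (f) (f))) (g (f) (f)))))  →  (q (r) (g (u (q (r) (f))) (q (k (f) (f)) (g (f) (f)))))
3. (q (r) (g (u (q (r) (f))) (q (k (f) (f)) (g (f) (f)))))  →  (q (r) (g (u (q (r) (f))) (q (k (f) (f)) (f))))
normal form: (q (r) (g (u (q (r) (f))) (q (k (f) (f)) (f))))


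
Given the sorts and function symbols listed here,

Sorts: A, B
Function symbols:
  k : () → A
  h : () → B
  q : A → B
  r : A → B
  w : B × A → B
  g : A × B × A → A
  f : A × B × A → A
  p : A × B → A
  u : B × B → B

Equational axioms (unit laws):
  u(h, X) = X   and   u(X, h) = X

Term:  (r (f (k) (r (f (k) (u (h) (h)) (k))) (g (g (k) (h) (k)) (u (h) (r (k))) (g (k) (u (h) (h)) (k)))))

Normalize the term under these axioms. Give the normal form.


normal form = (r (f (k) (r (f (k) (h) (k))) (g (g (k) (h) (k)) (r (k)) (g (k) (h) (k)))))

1. (r (f (k) (r (f (k) (u (h) (h)) (k))) (g (g (k) (h) (k)) (u (h) (r (k))) (g (k) (u (h) (h)) (k)))))  →  (r (f (k) (r (f (k) (h) (k))) (g (g (k) (h) (k)) (u (h) (r (k))) (g (k) (u (h) (h)) (k)))))
2. (r (f (k) (r (f (k) (h) (k))) (g (g (k) (h) (k)) (u (h) (r (k))) (g (k) (u (h) (h)) (k)))))  →  (r (f (k) (r (f (k) (h) (k))) (g (g (k) (h) (k)) (r (k)) (g (k) (u (h) (h)) (k)))))
3. (r (f (k) (r (f (k) (h) (k))) (g (g (k) (h) (k)) (r (k)) (g (k) (u (h) (h)) (k)))))  →  (r (f (k) (r (f (k) (h) (k))) (g (g (k) (h) (k)) (r (k)) (g (k) (h) (k)))))


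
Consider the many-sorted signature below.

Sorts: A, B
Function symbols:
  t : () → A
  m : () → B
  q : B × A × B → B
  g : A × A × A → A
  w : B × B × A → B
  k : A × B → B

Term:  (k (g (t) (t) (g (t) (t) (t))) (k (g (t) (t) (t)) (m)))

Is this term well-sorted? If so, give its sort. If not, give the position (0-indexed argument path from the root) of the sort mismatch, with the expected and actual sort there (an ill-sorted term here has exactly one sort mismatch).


    (t) : A
    (t) : A
      (t) : A
      (t) : A
      (t) : A
    (g (t) (t) (t)) : A
  (g (t) (t) (g (t) (t) (t))) : A
      (t) : A
      (t) : A
      (t) : A
    (g (t) (t) (t)) : A
    (m) : B
  (k (g (t) (t) (t)) (m)) : B
(k (g (t) (t) (g (t) (t) (t))) (k (g (t) (t) (t)) (m))) : B

well-sorted; sort = B


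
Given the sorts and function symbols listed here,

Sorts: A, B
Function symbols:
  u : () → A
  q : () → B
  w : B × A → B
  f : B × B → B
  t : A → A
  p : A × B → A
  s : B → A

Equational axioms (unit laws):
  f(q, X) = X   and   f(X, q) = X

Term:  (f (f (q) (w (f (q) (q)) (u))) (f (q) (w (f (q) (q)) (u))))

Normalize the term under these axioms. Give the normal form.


1. (f (f (q) (w (f (q) (q)) (u))) (f (q) (w (f (q) (q)) (u))))  →  (f (w (f (q) (q)) (u)) (f (q) (w (f (q) (q)) (u))))
2. (f (w (f (q) (q)) (u)) (f (q) (w (f (q) (q)) (u))))  →  (f (w (q) (u)) (f (q) (w (f (q) (q)) (u))))
3. (f (w (q) (u)) (f (q) (w (f (q) (q)) (u))))  →  (f (w (q) (u)) (w (f (q) (q)) (u)))
4. (f (w (q) (u)) (w (f (q) (q)) (u)))  →  (f (w (q) (u)) (w (q) (u)))

normal form = (f (w (q) (u)) (w (q) (u)))


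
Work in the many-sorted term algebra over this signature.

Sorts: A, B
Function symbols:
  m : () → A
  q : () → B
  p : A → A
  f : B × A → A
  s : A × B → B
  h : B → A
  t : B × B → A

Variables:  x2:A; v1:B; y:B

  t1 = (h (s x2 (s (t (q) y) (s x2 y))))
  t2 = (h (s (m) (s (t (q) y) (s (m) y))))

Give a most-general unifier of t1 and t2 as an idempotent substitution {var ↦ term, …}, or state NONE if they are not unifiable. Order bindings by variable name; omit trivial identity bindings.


{x2 ↦ (m)}


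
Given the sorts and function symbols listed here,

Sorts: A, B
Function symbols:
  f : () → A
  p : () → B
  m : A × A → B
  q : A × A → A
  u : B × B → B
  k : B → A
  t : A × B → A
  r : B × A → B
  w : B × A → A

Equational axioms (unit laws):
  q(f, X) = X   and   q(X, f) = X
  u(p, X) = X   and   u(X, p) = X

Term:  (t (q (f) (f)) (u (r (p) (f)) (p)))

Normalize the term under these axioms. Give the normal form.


normal form = (t (f) (r (p) (f)))

1. (t (q (f) (f)) (u (r (p) (f)) (p)))  →  (t (f) (u (r (p) (f)) (p)))
2. (t (f) (u (r (p) (f)) (p)))  →  (t (f) (r (p) (f)))


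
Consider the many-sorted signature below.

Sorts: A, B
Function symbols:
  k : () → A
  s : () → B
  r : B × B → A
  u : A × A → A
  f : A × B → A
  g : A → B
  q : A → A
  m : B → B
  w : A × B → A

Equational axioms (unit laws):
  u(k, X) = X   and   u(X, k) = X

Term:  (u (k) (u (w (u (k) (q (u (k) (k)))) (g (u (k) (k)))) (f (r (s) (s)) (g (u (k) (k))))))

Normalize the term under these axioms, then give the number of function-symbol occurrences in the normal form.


1. (u (k) (u (w (u (k) (q (u (k) (k)))) (g (u (k) (k)))) (f (r (s) (s)) (g (u (k) (k))))))  →  (u (w (u (k) (q (u (k) (k)))) (g (u (k) (k)))) (f (r (s) (s)) (g (u (k) (k)))))
2. (u (w (u (k) (q (u (k) (k)))) (g (u (k) (k)))) (f (r (s) (s)) (g (u (k) (k)))))  →  (u (w (q (u (k) (k))) (g (u (k) (k)))) (f (r (s) (s)) (g (u (k) (k)))))
3. (u (w (q (u (k) (k))) (g (u (k) (k)))) (f (r (s) (s)) (g (u (k) (k)))))  →  (u (w (q (k)) (g (u (k) (k)))) (f (r (s) (s)) (g (u (k) (k)))))
4. (u (w (q (k)) (g (u (k) (k)))) (f (r (s) (s)) (g (u (k) (k)))))  →  (u (w (q (k)) (g (k))) (f (r (s) (s)) (g (u (k) (k)))))
5. (u (w (q (k)) (g (k))) (f (r (s) (s)) (g (u (k) (k)))))  →  (u (w (q (k)) (g (k))) (f (r (s) (s)) (g (k))))
normal form: (u (w (q (k)) (g (k))) (f (r (s) (s)) (g (k))))

size = 12


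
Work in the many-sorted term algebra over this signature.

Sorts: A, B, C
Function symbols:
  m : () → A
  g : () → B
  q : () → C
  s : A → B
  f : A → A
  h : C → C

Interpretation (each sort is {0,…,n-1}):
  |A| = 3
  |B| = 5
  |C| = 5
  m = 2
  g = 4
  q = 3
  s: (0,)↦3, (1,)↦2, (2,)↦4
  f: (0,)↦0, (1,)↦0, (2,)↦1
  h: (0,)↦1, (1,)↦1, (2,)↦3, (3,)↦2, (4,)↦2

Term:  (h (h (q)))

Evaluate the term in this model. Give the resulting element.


value = 3

  q = 3
  (h (q)) = h(3,) = 2
  (h (h (q))) = h(2,) = 3


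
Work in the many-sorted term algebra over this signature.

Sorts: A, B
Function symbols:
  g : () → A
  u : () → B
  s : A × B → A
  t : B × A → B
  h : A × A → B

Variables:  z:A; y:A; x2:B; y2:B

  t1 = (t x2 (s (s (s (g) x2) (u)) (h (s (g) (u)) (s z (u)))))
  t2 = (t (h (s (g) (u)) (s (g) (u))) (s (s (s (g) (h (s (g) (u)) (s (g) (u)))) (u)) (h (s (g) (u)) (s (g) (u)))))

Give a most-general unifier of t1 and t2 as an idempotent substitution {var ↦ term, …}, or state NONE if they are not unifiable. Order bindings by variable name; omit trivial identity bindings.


{x2 ↦ (h (s (g) (u)) (s (g) (u))), z ↦ (g)}


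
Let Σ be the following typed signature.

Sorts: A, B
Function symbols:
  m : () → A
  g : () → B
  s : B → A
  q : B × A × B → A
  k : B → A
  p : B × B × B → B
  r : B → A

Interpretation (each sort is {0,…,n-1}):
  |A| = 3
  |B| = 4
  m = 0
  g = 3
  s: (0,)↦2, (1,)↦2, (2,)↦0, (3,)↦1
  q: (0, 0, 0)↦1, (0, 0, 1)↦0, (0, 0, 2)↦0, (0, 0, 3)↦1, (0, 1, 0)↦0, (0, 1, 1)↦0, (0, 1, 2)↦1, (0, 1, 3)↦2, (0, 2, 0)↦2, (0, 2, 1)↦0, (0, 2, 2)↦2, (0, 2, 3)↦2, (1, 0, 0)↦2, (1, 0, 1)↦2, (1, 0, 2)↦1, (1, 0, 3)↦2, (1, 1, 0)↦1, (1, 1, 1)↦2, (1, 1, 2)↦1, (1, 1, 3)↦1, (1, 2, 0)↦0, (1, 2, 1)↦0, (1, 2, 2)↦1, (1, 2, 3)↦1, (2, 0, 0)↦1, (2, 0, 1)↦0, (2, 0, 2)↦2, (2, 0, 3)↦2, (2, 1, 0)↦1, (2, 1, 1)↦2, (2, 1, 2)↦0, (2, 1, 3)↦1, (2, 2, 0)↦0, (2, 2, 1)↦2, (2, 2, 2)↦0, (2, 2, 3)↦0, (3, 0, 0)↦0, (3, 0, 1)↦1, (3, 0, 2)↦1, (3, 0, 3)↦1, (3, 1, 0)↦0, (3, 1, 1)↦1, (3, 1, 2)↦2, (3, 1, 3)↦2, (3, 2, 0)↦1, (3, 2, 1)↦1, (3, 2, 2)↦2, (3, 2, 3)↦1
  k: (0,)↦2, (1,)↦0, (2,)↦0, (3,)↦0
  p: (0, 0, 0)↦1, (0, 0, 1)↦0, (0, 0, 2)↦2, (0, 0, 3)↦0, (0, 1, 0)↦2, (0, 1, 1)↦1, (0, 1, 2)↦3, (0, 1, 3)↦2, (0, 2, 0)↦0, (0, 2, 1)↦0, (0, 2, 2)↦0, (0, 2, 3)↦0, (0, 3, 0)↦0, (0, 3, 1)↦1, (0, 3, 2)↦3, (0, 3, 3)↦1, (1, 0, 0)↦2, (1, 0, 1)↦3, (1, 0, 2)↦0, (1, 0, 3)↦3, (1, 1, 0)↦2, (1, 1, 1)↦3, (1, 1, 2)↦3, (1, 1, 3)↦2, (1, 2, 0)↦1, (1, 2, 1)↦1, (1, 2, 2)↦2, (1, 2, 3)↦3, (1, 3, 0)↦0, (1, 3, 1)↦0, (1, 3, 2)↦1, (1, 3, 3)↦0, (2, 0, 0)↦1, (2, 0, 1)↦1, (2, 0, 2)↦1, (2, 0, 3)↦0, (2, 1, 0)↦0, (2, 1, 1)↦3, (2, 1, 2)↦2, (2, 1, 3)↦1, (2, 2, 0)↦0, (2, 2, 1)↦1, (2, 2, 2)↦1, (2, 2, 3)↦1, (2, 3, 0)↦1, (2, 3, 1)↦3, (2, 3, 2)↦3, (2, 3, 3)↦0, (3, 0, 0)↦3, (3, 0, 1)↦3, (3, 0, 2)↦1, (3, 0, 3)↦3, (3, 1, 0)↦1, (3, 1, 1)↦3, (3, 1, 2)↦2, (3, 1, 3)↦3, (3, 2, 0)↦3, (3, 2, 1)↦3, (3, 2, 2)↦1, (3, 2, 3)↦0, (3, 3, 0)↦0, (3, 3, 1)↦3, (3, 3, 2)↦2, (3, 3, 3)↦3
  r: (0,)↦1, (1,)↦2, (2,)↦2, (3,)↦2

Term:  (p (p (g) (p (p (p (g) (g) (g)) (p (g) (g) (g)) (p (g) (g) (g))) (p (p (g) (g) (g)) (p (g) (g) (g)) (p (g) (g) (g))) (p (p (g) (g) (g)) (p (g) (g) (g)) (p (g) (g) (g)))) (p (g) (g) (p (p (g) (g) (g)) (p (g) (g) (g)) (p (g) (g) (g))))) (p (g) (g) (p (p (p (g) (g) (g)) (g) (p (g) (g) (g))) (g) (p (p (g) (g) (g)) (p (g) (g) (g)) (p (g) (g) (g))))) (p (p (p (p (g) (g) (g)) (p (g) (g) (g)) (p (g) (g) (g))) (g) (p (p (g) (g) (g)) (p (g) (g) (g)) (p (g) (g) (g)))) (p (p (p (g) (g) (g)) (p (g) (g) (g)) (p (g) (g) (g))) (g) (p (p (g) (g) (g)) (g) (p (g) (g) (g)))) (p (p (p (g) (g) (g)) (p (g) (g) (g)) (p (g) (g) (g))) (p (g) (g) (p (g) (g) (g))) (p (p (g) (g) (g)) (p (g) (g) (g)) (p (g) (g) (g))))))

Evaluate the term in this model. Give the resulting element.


value = 3

  g = 3
  g = 3
  g = 3
  g = 3
  (p (g) (g) (g)) = p(3, 3, 3) = 3
  g = 3
  g = 3
  g = 3
  (p (g) (g) (g)) = p(3, 3, 3) = 3
  g = 3
  g = 3
  g = 3
  (p (g) (g) (g)) = p(3, 3, 3) = 3
  (p (p (g) (g) (g)) (p (g) (g) (g)) (p (g) (g) (g))) = p(3, 3, 3) = 3
  g = 3
  g = 3
  g = 3
  (p (g) (g) (g)) = p(3, 3, 3) = 3
  g = 3
  g = 3
  g = 3
  (p (g) (g) (g)) = p(3, 3, 3) = 3
  g = 3
  g = 3
  g = 3
  (p (g) (g) (g)) = p(3, 3, 3) = 3
  (p (p (g) (g) (g)) (p (g) (g) (g)) (p (g) (g) (g))) = p(3, 3, 3) = 3
  g = 3
  g = 3
  g = 3
  (p (g) (g) (g)) = p(3, 3, 3) = 3
  g = 3
  g = 3
  g = 3
  (p (g) (g) (g)) = p(3, 3, 3) = 3
  g = 3
  g = 3
  g = 3
  (p (g) (g) (g)) = p(3, 3, 3) = 3
  (p (p (g) (g) (g)) (p (g) (g) (g)) (p (g) (g) (g))) = p(3, 3, 3) = 3
  (p (p (p (g) (g) (g)) (p (g) (g) (g)) (p (g) (g) (g))) (p (p (g) (g) (g)) (p (g) (g) (g)) (p (g) (g) (g))) (p (p (g) (g) (g)) (p (g) (g) (g)) (p (g) (g) (g)))) = p(3, 3, 3) = 3
  g = 3
  g = 3
  g = 3
  g = 3
  g = 3
  (p (g) (g) (g)) = p(3, 3, 3) = 3
  g = 3
  g = 3
  g = 3
  (p (g) (g) (g)) = p(3, 3, 3) = 3
  g = 3
  g = 3
  g = 3
  (p (g) (g) (g)) = p(3, 3, 3) = 3
  (p (p (g) (g) (g)) (p (g) (g) (g)) (p (g) (g) (g))) = p(3, 3, 3) = 3
  (p (g) (g) (p (p (g) (g) (g)) (p (g) (g) (g)) (p (g) (g) (g)))) = p(3, 3, 3) = 3
  (p (g) (p (p (p (g) (g) (g)) (p (g) (g) (g)) (p (g) (g) (g))) (p (p (g) (g) (g)) (p (g) (g) (g)) (p (g) (g) (g))) (p (p (g) (g) (g)) (p (g) (g) (g)) (p (g) (g) (g)))) (p (g) (g) (p (p (g) (g) (g)) (p (g) (g) (g)) (p (g) (g) (g))))) = p(3, 3, 3) = 3
  g = 3
  g = 3
  g = 3
  g = 3
  g = 3
  (p (g) (g) (g)) = p(3, 3, 3) = 3
  g = 3
  g = 3
  g = 3
  g = 3
  (p (g) (g) (g)) = p(3, 3, 3) = 3
  (p (p (g) (g) (g)) (g) (p (g) (g) (g))) = p(3, 3, 3) = 3
  g = 3
  g = 3
  g = 3
  g = 3
  (p (g) (g) (g)) = p(3, 3, 3) = 3
  g = 3
  g = 3
  g = 3
  (p (g) (g) (g)) = p(3, 3, 3) = 3
  g = 3
  g = 3
  g = 3
  (p (g) (g) (g)) = p(3, 3, 3) = 3
  (p (p (g) (g) (g)) (p (g) (g) (g)) (p (g) (g) (g))) = p(3, 3, 3) = 3
  (p (p (p (g) (g) (g)) (g) (p (g) (g) (g))) (g) (p (p (g) (g) (g)) (p (g) (g) (g)) (p (g) (g) (g)))) = p(3, 3, 3) = 3
  (p (g) (g) (p (p (p (g) (g) (g)) (g) (p (g) (g) (g))) (g) (p (p (g) (g) (g)) (p (g) (g) (g)) (p (g) (g) (g))))) = p(3, 3, 3) = 3
  g = 3
  g = 3
  g = 3
  (p (g) (g) (g)) = p(3, 3, 3) = 3
  g = 3
  g = 3
  g = 3
  (p (g) (g) (g)) = p(3, 3, 3) = 3
  g = 3
  g = 3
  g = 3
  (p (g) (g) (g)) = p(3, 3, 3) = 3
  (p (p (g) (g) (g)) (p (g) (g) (g)) (p (g) (g) (g))) = p(3, 3, 3) = 3
  g = 3
  g = 3
  g = 3
  g = 3
  (p (g) (g) (g)) = p(3, 3, 3) = 3
  g = 3
  g = 3
  g = 3
  (p (g) (g) (g)) = p(3, 3, 3) = 3
  g = 3
  g = 3
  g = 3
  (p (g) (g) (g)) = p(3, 3, 3) = 3
  (p (p (g) (g) (g)) (p (g) (g) (g)) (p (g) (g) (g))) = p(3, 3, 3) = 3
  (p (p (p (g) (g) (g)) (p (g) (g) (g)) (p (g) (g) (g))) (g) (p (p (g) (g) (g)) (p (g) (g) (g)) (p (g) (g) (g)))) = p(3, 3, 3) = 3
  g = 3
  g = 3
  g = 3
  (p (g) (g) (g)) = p(3, 3, 3) = 3
  g = 3
  g = 3
  g = 3
  (p (g) (g) (g)) = p(3, 3, 3) = 3
  g = 3
  g = 3
  g = 3
  (p (g) (g) (g)) = p(3, 3, 3) = 3
  (p (p (g) (g) (g)) (p (g) (g) (g)) (p (g) (g) (g))) = p(3, 3, 3) = 3
  g = 3
  g = 3
  g = 3
  g = 3
  (p (g) (g) (g)) = p(3, 3, 3) = 3
  g = 3
  g = 3
  g = 3
  g = 3
  (p (g) (g) (g)) = p(3, 3, 3) = 3
  (p (p (g) (g) (g)) (g) (p (g) (g) (g))) = p(3, 3, 3) = 3
  (p (p (p (g) (g) (g)) (p (g) (g) (g)) (p (g) (g) (g))) (g) (p (p (g) (g) (g)) (g) (p (g) (g) (g)))) = p(3, 3, 3) = 3
  g = 3
  g = 3
  g = 3
  (p (g) (g) (g)) = p(3, 3, 3) = 3
  g = 3
  g = 3
  g = 3
  (p (g) (g) (g)) = p(3, 3, 3) = 3
  g = 3
  g = 3
  g = 3
  (p (g) (g) (g)) = p(3, 3, 3) = 3
  (p (p (g) (g) (g)) (p (g) (g) (g)) (p (g) (g) (g))) = p(3, 3, 3) = 3
  g = 3
  g = 3
  g = 3
  g = 3
  g = 3
  (p (g) (g) (g)) = p(3, 3, 3) = 3
  (p (g) (g) (p (g) (g) (g))) = p(3, 3, 3) = 3
  g = 3
  g = 3
  g = 3
  (p (g) (g) (g)) = p(3, 3, 3) = 3
  g = 3
  g = 3
  g = 3
  (p (g) (g) (g)) = p(3, 3, 3) = 3
  g = 3
  g = 3
  g = 3
  (p (g) (g) (g)) = p(3, 3, 3) = 3
  (p (p (g) (g) (g)) (p (g) (g) (g)) (p (g) (g) (g))) = p(3, 3, 3) = 3
  (p (p (p (g) (g) (g)) (p (g) (g) (g)) (p (g) (g) (g))) (p (g) (g) (p (g) (g) (g))) (p (p (g) (g) (g)) (p (g) (g) (g)) (p (g) (g) (g)))) = p(3, 3, 3) = 3
  (p (p (p (p (g) (g) (g)) (p (g) (g) (g)) (p (g) (g) (g))) (g) (p (p (g) (g) (g)) (p (g) (g) (g)) (p (g) (g) (g)))) (p (p (p (g) (g) (g)) (p (g) (g) (g)) (p (g) (g) (g))) (g) (p (p (g) (g) (g)) (g) (p (g) (g) (g)))) (p (p (p (g) (g) (g)) (p (g) (g) (g)) (p (g) (g) (g))) (p (g) (g) (p (g) (g) (g))) (p (p (g) (g) (g)) (p (g) (g) (g)) (p (g) (g) (g))))) = p(3, 3, 3) = 3
  (p (p (g) (p (p (p (g) (g) (g)) (p (g) (g) (g)) (p (g) (g) (g))) (p (p (g) (g) (g)) (p (g) (g) (g)) (p (g) (g) (g))) (p (p (g) (g) (g)) (p (g) (g) (g)) (p (g) (g) (g)))) (p (g) (g) (p (p (g) (g) (g)) (p (g) (g) (g)) (p (g) (g) (g))))) (p (g) (g) (p (p (p (g) (g) (g)) (g) (p (g) (g) (g))) (g) (p (p (g) (g) (g)) (p (g) (g) (g)) (p (g) (g) (g))))) (p (p (p (p (g) (g) (g)) (p (g) (g) (g)) (p (g) (g) (g))) (g) (p (p (g) (g) (g)) (p (g) (g) (g)) (p (g) (g) (g)))) (p (p (p (g) (g) (g)) (p (g) (g) (g)) (p (g) (g) (g))) (g) (p (p (g) (g) (g)) (g) (p (g) (g) (g)))) (p (p (p (g) (g) (g)) (p (g) (g) (g)) (p (g) (g) (g))) (p (g) (g) (p (g) (g) (g))) (p (p (g) (g) (g)) (p (g) (g) (g)) (p (g) (g) (g)))))) = p(3, 3, 3) = 3


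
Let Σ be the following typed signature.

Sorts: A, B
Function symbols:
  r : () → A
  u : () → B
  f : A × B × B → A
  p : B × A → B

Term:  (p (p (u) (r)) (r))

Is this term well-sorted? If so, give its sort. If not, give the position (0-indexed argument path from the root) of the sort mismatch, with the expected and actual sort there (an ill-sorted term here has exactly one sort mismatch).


well-sorted; sort = B

    (u) : B
    (r) : A
  (p (u) (r)) : B
  (r) : A
(p (p (u) (r)) (r)) : B


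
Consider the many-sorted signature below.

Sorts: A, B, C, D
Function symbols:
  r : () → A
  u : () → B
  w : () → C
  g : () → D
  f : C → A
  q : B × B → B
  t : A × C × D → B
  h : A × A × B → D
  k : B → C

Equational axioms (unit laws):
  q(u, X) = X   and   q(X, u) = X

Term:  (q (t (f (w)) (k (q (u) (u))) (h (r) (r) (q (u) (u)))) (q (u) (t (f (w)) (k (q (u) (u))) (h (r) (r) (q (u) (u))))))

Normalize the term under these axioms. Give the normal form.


normal form = (q (t (f (w)) (k (u)) (h (r) (r) (u))) (t (f (w)) (k (u)) (h (r) (r) (u))))

1. (q (t (f (w)) (k (q (u) (u))) (h (r) (r) (q (u) (u)))) (q (u) (t (f (w)) (k (q (u) (u))) (h (r) (r) (q (u) (u))))))  →  (q (t (f (w)) (k (u)) (h (r) (r) (q (u) (u)))) (q (u) (t (f (w)) (k (q (u) (u))) (h (r) (r) (q (u) (u))))))
2. (q (t (f (w)) (k (u)) (h (r) (r) (q (u) (u)))) (q (u) (t (f (w)) (k (q (u) (u))) (h (r) (r) (q (u) (u))))))  →  (q (t (f (w)) (k (u)) (h (r) (r) (u))) (q (u) (t (f (w)) (k (q (u) (u))) (h (r) (r) (q (u) (u))))))
3. (q (t (f (w)) (k (u)) (h (r) (r) (u))) (q (u) (t (f (w)) (k (q (u) (u))) (h (r) (r) (q (u) (u))))))  →  (q (t (f (w)) (k (u)) (h (r) (r) (u))) (t (f (w)) (k (q (u) (u))) (h (r) (r) (q (u) (u)))))
4. (q (t (f (w)) (k (u)) (h (r) (r) (u))) (t (f (w)) (k (q (u) (u))) (h (r) (r) (q (u) (u)))))  →  (q (t (f (w)) (k (u)) (h (r) (r) (u))) (t (f (w)) (k (u)) (h (r) (r) (q (u) (u)))))
5. (q (t (f (w)) (k (u)) (h (r) (r) (u))) (t (f (w)) (k (u)) (h (r) (r) (q (u) (u)))))  →  (q (t (f (w)) (k (u)) (h (r) (r) (u))) (t (f (w)) (k (u)) (h (r) (r) (u))))


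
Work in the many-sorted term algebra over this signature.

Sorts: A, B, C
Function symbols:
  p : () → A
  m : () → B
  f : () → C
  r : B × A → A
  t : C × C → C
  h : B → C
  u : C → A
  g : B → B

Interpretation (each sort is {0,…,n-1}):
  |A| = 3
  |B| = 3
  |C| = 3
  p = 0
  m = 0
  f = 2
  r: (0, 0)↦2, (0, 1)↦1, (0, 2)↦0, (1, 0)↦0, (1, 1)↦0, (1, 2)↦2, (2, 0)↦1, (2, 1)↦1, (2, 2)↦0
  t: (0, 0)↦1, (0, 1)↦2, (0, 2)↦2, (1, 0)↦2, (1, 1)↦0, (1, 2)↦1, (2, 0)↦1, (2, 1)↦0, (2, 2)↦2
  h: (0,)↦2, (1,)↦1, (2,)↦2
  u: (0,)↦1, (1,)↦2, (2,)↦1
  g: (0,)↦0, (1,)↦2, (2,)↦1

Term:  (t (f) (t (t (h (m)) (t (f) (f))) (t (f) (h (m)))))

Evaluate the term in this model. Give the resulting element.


  f = 2
  m = 0
  (h (m)) = h(0,) = 2
  f = 2
  f = 2
  (t (f) (f)) = t(2, 2) = 2
  (t (h (m)) (t (f) (f))) = t(2, 2) = 2
  f = 2
  m = 0
  (h (m)) = h(0,) = 2
  (t (f) (h (m))) = t(2, 2) = 2
  (t (t (h (m)) (t (f) (f))) (t (f) (h (m)))) = t(2, 2) = 2
  (t (f) (t (t (h (m)) (t (f) (f))) (t (f) (h (m))))) = t(2, 2) = 2

value = 2


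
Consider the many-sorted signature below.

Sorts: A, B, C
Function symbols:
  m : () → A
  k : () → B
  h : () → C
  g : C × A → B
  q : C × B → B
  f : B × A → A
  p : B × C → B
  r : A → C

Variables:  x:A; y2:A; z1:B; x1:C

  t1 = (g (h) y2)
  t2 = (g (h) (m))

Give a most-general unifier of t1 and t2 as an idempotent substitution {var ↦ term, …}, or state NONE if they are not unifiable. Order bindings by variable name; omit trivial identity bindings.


{y2 ↦ (m)}


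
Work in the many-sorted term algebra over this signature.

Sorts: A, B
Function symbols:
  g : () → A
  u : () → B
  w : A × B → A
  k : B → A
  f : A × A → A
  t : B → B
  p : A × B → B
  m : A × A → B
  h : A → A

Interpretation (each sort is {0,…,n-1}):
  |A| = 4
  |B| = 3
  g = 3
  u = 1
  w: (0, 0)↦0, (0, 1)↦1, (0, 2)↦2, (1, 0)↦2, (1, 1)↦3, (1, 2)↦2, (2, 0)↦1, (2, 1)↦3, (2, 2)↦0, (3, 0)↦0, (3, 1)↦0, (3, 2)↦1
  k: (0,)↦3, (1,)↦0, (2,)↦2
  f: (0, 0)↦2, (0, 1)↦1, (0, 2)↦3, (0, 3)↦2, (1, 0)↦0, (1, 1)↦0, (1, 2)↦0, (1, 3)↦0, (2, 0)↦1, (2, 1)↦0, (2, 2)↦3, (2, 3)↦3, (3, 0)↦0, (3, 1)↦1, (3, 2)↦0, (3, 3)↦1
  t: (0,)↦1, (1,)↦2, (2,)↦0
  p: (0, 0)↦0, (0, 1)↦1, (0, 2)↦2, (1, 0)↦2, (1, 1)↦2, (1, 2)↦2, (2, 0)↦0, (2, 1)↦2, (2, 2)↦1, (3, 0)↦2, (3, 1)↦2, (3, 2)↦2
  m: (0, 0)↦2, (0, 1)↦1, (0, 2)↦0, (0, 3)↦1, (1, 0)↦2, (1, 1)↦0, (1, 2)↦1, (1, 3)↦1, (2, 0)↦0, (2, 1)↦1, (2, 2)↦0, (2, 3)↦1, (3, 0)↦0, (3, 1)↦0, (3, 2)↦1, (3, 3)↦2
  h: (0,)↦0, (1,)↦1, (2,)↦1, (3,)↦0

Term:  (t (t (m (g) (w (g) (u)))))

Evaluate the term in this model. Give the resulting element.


value = 2

  g = 3
  g = 3
  u = 1
  (w (g) (u)) = w(3, 1) = 0
  (m (g) (w (g) (u))) = m(3, 0) = 0
  (t (m (g) (w (g) (u)))) = t(0,) = 1
  (t (t (m (g) (w (g) (u))))) = t(1,) = 2


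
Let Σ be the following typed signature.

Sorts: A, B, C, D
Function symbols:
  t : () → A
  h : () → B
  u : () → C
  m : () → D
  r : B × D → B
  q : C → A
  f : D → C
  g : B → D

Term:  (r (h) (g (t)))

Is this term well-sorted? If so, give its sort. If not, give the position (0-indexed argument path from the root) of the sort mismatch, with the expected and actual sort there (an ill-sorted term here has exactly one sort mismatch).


  (h) : B
    (t) : A
  (g (t)) : ✗ arg 0 at [1, 0] has sort A, expected B

ill-sorted at position [1, 0]: expected B, got A


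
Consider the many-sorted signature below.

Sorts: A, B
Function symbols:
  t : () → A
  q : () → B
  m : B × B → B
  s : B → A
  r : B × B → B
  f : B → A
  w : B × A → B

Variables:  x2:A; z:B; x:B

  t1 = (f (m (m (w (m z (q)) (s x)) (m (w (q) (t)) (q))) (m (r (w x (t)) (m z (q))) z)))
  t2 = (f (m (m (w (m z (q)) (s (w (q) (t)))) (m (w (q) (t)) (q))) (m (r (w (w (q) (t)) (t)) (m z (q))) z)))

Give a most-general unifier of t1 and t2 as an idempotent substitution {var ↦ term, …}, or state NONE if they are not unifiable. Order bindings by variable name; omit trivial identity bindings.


{x ↦ (w (q) (t))}


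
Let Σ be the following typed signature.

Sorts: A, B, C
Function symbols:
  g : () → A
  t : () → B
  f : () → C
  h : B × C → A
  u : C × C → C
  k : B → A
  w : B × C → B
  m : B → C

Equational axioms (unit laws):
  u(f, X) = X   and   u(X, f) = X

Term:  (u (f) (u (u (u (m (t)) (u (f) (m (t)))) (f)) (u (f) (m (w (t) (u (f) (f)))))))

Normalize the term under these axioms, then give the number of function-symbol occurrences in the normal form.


size = 10

1. (u (f) (u (u (u (m (t)) (u (f) (m (t)))) (f)) (u (f) (m (w (t) (u (f) (f)))))))  →  (u (u (u (m (t)) (u (f) (m (t)))) (f)) (u (f) (m (w (t) (u (f) (f))))))
2. (u (u (u (m (t)) (u (f) (m (t)))) (f)) (u (f) (m (w (t) (u (f) (f))))))  →  (u (u (m (t)) (u (f) (m (t)))) (u (f) (m (w (t) (u (f) (f))))))
3. (u (u (m (t)) (u (f) (m (t)))) (u (f) (m (w (t) (u (f) (f))))))  →  (u (u (m (t)) (m (t))) (u (f) (m (w (t) (u (f) (f))))))
4. (u (u (m (t)) (m (t))) (u (f) (m (w (t) (u (f) (f))))))  →  (u (u (m (t)) (m (t))) (m (w (t) (u (f) (f)))))
5. (u (u (m (t)) (m (t))) (m (w (t) (u (f) (f)))))  →  (u (u (m (t)) (m (t))) (m (w (t) (f))))
normal form: (u (u (m (t)) (m (t))) (m (w (t) (f))))


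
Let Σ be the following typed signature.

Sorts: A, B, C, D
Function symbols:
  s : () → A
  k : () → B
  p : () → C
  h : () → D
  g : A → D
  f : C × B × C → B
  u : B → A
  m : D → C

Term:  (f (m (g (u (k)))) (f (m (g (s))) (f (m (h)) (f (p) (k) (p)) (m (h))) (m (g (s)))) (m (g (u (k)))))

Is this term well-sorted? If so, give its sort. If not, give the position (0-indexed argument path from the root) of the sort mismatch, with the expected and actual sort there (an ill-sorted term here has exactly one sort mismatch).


        (k) : B
      (u (k)) : A
    (g (u (k))) : D
  (m (g (u (k)))) : C
        (s) : A
      (g (s)) : D
    (m (g (s))) : C
        (h) : D
      (m (h)) : C
        (p) : C
        (k) : B
        (p) : C
      (f (p) (k) (p)) : B
        (h) : D
      (m (h)) : C
    (f (m (h)) (f (p) (k) (p)) (m (h))) : B
        (s) : A
      (g (s)) : D
    (m (g (s))) : C
  (f (m (g (s))) (f (m (h)) (f (p) (k) (p)) (m (h))) (m (g (s)))) : B
        (k) : B
      (u (k)) : A
    (g (u (k))) : D
  (m (g (u (k)))) : C
(f (m (g (u (k)))) (f (m (g (s))) (f (m (h)) (f (p) (k) (p)) (m (h))) (m (g (s)))) (m (g (u (k))))) : B

well-sorted; sort = B


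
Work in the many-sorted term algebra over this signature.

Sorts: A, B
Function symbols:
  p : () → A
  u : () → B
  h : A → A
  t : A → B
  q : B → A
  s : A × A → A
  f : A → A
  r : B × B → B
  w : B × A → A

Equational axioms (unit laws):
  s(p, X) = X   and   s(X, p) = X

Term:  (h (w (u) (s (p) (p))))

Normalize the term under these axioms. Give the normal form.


normal form = (h (w (u) (p)))

1. (h (w (u) (s (p) (p))))  →  (h (w (u) (p)))


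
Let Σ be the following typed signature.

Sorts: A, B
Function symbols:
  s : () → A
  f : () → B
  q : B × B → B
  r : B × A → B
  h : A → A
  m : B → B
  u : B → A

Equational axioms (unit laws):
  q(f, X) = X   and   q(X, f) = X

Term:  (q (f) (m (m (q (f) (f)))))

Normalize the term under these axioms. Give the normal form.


1. (q (f) (m (m (q (f) (f)))))  →  (m (m (q (f) (f))))
2. (m (m (q (f) (f))))  →  (m (m (f)))

normal form = (m (m (f)))


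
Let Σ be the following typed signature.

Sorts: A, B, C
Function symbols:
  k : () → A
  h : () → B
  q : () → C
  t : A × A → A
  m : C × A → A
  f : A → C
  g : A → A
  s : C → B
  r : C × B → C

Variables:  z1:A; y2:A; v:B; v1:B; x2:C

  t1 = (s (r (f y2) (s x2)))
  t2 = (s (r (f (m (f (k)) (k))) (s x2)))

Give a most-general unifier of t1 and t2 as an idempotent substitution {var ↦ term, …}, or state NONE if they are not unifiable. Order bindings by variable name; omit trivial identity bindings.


{y2 ↦ (m (f (k)) (k))}


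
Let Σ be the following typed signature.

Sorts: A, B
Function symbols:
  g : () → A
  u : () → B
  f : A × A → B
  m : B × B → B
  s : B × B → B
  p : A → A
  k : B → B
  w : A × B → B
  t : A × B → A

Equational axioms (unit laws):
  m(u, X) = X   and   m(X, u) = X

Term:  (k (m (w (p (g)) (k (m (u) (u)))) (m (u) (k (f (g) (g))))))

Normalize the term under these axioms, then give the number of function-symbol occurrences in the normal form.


1. (k (m (w (p (g)) (k (m (u) (u)))) (m (u) (k (f (g) (g))))))  →  (k (m (w (p (g)) (k (u))) (m (u) (k (f (g) (g))))))
2. (k (m (w (p (g)) (k (u))) (m (u) (k (f (g) (g))))))  →  (k (m (w (p (g)) (k (u))) (k (f (g) (g)))))
normal form: (k (m (w (p (g)) (k (u))) (k (f (g) (g)))))

size = 11


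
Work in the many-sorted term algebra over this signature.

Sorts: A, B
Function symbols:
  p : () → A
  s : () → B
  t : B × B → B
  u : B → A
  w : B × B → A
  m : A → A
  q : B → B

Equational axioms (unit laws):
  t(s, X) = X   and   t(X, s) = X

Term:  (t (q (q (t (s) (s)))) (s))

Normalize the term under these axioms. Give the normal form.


1. (t (q (q (t (s) (s)))) (s))  →  (q (q (t (s) (s))))
2. (q (q (t (s) (s))))  →  (q (q (s)))

normal form = (q (q (s)))


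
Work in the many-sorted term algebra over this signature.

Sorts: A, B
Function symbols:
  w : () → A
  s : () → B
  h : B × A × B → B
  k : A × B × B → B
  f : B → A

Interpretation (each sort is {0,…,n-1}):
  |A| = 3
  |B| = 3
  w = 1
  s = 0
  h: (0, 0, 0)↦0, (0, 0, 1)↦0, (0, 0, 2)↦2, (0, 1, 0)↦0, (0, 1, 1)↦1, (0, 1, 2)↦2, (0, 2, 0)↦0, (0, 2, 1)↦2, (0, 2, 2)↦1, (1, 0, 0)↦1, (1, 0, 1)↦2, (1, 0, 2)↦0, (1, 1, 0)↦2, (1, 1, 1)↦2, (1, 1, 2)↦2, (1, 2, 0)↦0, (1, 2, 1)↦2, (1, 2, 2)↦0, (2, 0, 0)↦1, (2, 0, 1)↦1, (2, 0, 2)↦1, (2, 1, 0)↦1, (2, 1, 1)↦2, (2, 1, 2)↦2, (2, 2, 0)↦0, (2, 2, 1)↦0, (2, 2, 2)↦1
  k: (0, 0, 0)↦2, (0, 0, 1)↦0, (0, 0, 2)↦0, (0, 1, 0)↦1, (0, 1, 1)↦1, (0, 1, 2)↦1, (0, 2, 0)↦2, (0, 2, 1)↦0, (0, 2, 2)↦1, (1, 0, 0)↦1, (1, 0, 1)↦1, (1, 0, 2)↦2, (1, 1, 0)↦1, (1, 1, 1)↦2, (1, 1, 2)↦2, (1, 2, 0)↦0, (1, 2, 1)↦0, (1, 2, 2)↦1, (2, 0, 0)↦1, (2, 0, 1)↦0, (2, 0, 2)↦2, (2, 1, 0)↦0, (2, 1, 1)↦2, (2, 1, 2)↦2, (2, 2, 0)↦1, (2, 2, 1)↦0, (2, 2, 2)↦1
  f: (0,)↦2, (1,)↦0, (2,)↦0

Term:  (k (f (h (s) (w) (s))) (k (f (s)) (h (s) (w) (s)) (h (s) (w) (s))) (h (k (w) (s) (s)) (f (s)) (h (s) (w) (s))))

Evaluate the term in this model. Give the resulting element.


value = 0

  s = 0
  w = 1
  s = 0
  (h (s) (w) (s)) = h(0, 1, 0) = 0
  (f (h (s) (w) (s))) = f(0,) = 2
  s = 0
  (f (s)) = f(0,) = 2
  s = 0
  w = 1
  s = 0
  (h (s) (w) (s)) = h(0, 1, 0) = 0
  s = 0
  w = 1
  s = 0
  (h (s) (w) (s)) = h(0, 1, 0) = 0
  (k (f (s)) (h (s) (w) (s)) (h (s) (w) (s))) = k(2, 0, 0) = 1
  w = 1
  s = 0
  s = 0
  (k (w) (s) (s)) = k(1, 0, 0) = 1
  s = 0
  (f (s)) = f(0,) = 2
  s = 0
  w = 1
  s = 0
  (h (s) (w) (s)) = h(0, 1, 0) = 0
  (h (k (w) (s) (s)) (f (s)) (h (s) (w) (s))) = h(1, 2, 0) = 0
  (k (f (h (s) (w) (s))) (k (f (s)) (h (s) (w) (s)) (h (s) (w) (s))) (h (k (w) (s) (s)) (f (s)) (h (s) (w) (s)))) = k(2, 1, 0) = 0


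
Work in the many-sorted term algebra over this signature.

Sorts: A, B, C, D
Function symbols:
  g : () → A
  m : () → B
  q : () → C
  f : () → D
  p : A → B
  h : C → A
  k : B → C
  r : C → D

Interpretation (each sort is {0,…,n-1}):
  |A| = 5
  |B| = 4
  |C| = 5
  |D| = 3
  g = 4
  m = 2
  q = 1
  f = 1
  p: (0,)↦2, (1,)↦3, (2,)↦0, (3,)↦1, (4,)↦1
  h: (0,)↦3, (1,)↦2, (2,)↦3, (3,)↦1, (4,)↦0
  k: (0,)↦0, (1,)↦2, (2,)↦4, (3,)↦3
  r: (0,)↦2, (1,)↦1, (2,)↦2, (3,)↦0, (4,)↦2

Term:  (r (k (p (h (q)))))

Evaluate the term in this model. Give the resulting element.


value = 2

  q = 1
  (h (q)) = h(1,) = 2
  (p (h (q))) = p(2,) = 0
  (k (p (h (q)))) = k(0,) = 0
  (r (k (p (h (q))))) = r(0,) = 2


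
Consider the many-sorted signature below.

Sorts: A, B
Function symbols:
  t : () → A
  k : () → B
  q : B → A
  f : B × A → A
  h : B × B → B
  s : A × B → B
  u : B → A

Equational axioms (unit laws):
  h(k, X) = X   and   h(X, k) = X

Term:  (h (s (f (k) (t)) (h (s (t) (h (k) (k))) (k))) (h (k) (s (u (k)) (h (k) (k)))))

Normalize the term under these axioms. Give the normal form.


1. (h (s (f (k) (t)) (h (s (t) (h (k) (k))) (k))) (h (k) (s (u (k)) (h (k) (k)))))  →  (h (s (f (k) (t)) (s (t) (h (k) (k)))) (h (k) (s (u (k)) (h (k) (k)))))
2. (h (s (f (k) (t)) (s (t) (h (k) (k)))) (h (k) (s (u (k)) (h (k) (k)))))  →  (h (s (f (k) (t)) (s (t) (k))) (h (k) (s (u (k)) (h (k) (k)))))
3. (h (s (f (k) (t)) (s (t) (k))) (h (k) (s (u (k)) (h (k) (k)))))  →  (h (s (f (k) (t)) (s (t) (k))) (s (u (k)) (h (k) (k))))
4. (h (s (f (k) (t)) (s (t) (k))) (s (u (k)) (h (k) (k))))  →  (h (s (f (k) (t)) (s (t) (k))) (s (u (k)) (k)))

normal form = (h (s (f (k) (t)) (s (t) (k))) (s (u (k)) (k)))


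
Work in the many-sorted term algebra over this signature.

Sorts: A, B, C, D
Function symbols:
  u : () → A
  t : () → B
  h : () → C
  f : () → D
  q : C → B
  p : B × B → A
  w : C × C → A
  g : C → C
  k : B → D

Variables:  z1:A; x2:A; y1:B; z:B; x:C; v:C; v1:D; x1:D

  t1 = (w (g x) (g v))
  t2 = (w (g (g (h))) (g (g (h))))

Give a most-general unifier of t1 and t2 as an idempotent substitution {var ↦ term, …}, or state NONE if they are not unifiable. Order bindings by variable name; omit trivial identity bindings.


{v ↦ (g (h)), x ↦ (g (h))}


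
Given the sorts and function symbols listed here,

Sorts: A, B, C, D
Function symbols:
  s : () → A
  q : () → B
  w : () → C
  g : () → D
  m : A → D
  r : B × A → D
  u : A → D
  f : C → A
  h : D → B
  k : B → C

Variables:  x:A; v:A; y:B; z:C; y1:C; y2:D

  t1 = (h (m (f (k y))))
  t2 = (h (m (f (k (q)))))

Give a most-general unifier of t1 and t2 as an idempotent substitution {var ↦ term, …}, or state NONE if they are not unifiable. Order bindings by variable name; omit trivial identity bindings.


{y ↦ (q)}


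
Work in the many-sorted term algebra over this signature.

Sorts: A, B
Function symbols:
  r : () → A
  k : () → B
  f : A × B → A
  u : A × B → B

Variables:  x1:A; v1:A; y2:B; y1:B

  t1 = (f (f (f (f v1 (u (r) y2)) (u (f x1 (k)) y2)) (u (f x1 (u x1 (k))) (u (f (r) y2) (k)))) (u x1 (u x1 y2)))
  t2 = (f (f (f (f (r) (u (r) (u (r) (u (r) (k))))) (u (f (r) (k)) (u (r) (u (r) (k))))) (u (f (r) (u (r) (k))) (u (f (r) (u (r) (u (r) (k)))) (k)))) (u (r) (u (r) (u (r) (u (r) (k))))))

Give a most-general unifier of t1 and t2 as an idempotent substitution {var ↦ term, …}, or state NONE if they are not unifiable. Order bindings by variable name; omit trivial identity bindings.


{v1 ↦ (r), x1 ↦ (r), y2 ↦ (u (r) (u (r) (k)))}


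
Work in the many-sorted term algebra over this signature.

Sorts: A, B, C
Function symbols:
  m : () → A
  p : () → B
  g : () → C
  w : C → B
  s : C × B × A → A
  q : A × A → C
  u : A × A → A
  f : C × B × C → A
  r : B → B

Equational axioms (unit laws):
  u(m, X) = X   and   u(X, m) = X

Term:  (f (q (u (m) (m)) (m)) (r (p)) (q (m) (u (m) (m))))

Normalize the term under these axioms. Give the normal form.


1. (f (q (u (m) (m)) (m)) (r (p)) (q (m) (u (m) (m))))  →  (f (q (m) (m)) (r (p)) (q (m) (u (m) (m))))
2. (f (q (m) (m)) (r (p)) (q (m) (u (m) (m))))  →  (f (q (m) (m)) (r (p)) (q (m) (m)))

normal form = (f (q (m) (m)) (r (p)) (q (m) (m)))


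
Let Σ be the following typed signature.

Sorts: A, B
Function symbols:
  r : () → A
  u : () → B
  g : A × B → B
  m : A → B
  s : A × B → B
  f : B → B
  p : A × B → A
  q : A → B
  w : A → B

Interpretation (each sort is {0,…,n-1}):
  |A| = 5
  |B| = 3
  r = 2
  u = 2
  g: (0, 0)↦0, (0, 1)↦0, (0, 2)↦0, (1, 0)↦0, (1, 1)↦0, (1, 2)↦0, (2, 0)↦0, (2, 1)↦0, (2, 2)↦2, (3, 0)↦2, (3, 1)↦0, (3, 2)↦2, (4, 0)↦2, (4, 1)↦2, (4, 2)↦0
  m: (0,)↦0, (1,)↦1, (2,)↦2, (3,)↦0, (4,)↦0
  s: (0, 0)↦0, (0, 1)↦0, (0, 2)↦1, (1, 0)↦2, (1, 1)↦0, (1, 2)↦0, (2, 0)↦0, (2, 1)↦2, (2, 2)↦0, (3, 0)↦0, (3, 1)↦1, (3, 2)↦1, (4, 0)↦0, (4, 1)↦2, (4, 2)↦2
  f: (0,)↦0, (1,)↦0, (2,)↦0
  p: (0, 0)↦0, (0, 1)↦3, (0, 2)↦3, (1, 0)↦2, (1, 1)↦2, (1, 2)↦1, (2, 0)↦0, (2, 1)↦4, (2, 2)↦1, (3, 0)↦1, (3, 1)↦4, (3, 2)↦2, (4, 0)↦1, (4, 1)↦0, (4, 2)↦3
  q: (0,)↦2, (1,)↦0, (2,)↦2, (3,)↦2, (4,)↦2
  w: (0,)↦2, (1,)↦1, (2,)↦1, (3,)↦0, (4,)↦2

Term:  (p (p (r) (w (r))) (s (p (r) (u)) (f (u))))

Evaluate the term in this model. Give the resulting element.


value = 3

  r = 2
  r = 2
  (w (r)) = w(2,) = 1
  (p (r) (w (r))) = p(2, 1) = 4
  r = 2
  u = 2
  (p (r) (u)) = p(2, 2) = 1
  u = 2
  (f (u)) = f(2,) = 0
  (s (p (r) (u)) (f (u))) = s(1, 0) = 2
  (p (p (r) (w (r))) (s (p (r) (u)) (f (u)))) = p(4, 2) = 3


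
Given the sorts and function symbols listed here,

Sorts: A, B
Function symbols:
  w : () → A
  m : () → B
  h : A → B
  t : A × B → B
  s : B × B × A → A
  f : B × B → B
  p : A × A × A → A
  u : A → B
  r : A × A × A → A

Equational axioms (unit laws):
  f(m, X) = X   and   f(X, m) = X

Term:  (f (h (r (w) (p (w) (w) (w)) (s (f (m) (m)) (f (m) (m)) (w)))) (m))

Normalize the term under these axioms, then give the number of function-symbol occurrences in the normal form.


1. (f (h (r (w) (p (w) (w) (w)) (s (f (m) (m)) (f (m) (m)) (w)))) (m))  →  (h (r (w) (p (w) (w) (w)) (s (f (m) (m)) (f (m) (m)) (w))))
2. (h (r (w) (p (w) (w) (w)) (s (f (m) (m)) (f (m) (m)) (w))))  →  (h (r (w) (p (w) (w) (w)) (s (m) (f (m) (m)) (w))))
3. (h (r (w) (p (w) (w) (w)) (s (m) (f (m) (m)) (w))))  →  (h (r (w) (p (w) (w) (w)) (s (m) (m) (w))))
normal form: (h (r (w) (p (w) (w) (w)) (s (m) (m) (w))))

size = 11


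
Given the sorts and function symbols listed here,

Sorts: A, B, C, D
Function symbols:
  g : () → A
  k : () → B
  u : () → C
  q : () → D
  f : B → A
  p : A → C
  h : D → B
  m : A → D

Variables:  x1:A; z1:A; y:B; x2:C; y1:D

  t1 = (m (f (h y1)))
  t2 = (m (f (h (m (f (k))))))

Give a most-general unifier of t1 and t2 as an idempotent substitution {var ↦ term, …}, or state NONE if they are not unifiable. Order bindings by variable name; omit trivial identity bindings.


{y1 ↦ (m (f (k)))}


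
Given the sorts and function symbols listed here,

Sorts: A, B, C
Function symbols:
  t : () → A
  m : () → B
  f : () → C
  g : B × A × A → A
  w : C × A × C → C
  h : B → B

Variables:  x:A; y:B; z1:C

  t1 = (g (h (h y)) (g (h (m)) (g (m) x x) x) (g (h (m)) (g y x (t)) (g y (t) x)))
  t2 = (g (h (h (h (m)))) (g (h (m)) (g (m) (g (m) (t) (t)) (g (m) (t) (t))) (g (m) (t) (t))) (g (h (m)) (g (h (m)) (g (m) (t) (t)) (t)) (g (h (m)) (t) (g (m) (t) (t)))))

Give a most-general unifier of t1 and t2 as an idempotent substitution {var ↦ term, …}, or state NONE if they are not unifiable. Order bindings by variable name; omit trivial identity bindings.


{x ↦ (g (m) (t) (t)), y ↦ (h (m))}


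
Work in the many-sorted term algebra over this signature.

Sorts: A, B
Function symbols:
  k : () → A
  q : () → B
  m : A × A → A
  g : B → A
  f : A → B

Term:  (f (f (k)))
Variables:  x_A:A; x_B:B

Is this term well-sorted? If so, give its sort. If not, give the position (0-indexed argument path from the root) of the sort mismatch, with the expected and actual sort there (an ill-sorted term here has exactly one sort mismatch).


ill-sorted at position [0]: expected A, got B

    (k) : A
  (f (k)) : B
(f (f (k))) : ✗ arg 0 at [0] has sort B, expected A


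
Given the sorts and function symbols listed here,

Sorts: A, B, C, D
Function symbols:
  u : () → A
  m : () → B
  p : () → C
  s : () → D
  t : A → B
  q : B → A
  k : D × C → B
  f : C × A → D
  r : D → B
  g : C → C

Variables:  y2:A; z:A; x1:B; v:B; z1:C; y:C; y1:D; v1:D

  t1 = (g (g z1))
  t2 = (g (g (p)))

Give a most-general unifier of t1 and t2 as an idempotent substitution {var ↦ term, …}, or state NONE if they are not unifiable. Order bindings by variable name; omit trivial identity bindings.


{z1 ↦ (p)}
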